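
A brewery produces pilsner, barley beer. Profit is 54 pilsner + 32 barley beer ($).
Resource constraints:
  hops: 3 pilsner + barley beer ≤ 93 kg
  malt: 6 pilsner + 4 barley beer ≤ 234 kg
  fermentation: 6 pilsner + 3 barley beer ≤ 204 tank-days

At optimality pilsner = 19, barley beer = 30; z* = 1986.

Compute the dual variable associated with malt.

Check each constraint at x*: hops 87/93 (slack 6); malt 234/234 (tight); fermentation 204/204 (tight).
Slack constraints have shadow price 0 (complementary slackness).
From A_Bᵀ y = c: 6·y_malt + 6·y_fermentation = 54; 4·y_malt + 3·y_fermentation = 32.
This yields shadow prices y_malt = 5, y_fermentation = 4.
Shadow price of malt = 5.

5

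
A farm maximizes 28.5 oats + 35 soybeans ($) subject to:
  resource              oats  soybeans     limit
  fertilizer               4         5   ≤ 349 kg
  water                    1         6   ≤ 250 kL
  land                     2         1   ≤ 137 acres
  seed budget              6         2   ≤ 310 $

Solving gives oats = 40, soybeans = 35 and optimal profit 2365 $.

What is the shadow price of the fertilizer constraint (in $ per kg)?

Binding: water and seed budget. Non-binding: fertilizer (14 unused), land (22 unused).
Since fertilizer, land are not tight, their duals are 0.
The binding rows give the dual system: 1·y_water + 6·y_seed budget = 28.5 and 6·y_water + 2·y_seed budget = 35.
Solving: y_water = 4.5, y_seed budget = 4.
Shadow price of fertilizer = 0.

0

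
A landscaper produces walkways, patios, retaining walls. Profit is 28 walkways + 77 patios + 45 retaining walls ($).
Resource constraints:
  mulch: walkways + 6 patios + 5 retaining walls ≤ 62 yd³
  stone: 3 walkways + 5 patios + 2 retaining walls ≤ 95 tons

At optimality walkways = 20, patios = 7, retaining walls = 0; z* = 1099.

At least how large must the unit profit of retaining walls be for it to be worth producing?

49

Check each constraint at x*: mulch 62/62 (tight); stone 95/95 (tight).
Dual feasibility on the basic columns requires 1·y_mulch + 3·y_stone = 28, 6·y_mulch + 5·y_stone = 77.
→ y_mulch = 7 and y_stone = 7.
retaining walls enters the basis when its profit ≥ yᵀa₃ = 7·5 + 7·2 = 49.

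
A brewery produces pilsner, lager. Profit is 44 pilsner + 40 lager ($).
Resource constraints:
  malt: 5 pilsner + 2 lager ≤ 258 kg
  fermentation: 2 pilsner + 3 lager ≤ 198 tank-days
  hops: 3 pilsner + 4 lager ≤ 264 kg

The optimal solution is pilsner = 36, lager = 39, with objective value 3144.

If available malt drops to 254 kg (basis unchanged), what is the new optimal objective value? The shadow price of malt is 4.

Δb = -4, so new z* = 3144 + (4)·(-4) = 3144 − 16 = 3128.

3128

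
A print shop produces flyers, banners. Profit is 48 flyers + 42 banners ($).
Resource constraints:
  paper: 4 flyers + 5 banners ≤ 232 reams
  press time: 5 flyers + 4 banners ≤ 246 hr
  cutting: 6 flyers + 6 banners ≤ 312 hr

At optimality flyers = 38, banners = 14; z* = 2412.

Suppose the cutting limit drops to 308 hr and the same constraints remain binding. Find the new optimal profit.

2400

At the optimum: paper uses 222 of 232 (slack = 10); press time uses 246 of 246 (binding); cutting uses 312 of 312 (binding).
By complementary slackness, y = 0 for the non-binding constraint.
From A_Bᵀ y = c: 5·y_press time + 6·y_cutting = 48; 4·y_press time + 6·y_cutting = 42.
Solving: y_press time = 6, y_cutting = 3.
Δz = y_cutting·Δb = 3 × (-4) = -12, so new z* = 2412 − 12 = 2400.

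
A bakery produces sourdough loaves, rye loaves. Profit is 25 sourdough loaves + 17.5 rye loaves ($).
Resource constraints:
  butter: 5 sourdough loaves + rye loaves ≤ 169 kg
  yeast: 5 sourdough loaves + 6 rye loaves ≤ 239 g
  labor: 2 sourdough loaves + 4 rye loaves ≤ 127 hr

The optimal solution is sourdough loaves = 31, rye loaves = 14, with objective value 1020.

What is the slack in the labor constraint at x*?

9

labor used = 2·31 + 4·14 = 118; slack = 127 − 118 = 9.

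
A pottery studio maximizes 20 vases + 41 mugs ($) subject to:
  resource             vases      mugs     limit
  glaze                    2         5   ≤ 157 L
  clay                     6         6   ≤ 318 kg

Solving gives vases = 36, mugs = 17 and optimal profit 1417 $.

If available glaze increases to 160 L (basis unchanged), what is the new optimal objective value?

1438

At the optimum: glaze uses 157 of 157 (binding); clay uses 318 of 318 (binding).
The binding rows give the dual system: 2·y_glaze + 6·y_clay = 20 and 5·y_glaze + 6·y_clay = 41.
This yields shadow prices y_glaze = 7, y_clay = 1.
Δz = y_glaze·Δb = 7 × (3) = 21, so new z* = 1417 + 21 = 1438.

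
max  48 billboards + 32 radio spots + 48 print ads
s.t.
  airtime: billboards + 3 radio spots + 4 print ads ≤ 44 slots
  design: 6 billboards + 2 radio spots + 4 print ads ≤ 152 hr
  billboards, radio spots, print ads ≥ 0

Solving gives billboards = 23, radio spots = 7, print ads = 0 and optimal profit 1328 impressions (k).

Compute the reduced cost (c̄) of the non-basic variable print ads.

-4

Check each constraint at x*: airtime 44/44 (tight); design 152/152 (tight).
Dual feasibility on the basic columns requires 1·y_airtime + 6·y_design = 48, 3·y_airtime + 2·y_design = 32.
→ y_airtime = 6 and y_design = 7.
Reduced cost of print ads: c₃ − yᵀa₃ = 48 − (6·4 + 7·4) = 48 − 52 = -4.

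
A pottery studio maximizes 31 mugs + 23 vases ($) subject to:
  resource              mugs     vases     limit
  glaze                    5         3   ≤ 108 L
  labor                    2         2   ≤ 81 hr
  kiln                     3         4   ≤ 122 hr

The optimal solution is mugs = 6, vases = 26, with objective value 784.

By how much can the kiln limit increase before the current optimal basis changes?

Binding constraints: glaze, kiln. The basis is B = [[5,3],[3,4]] with det 11.
Per unit increase in kiln, x* moves by d = (-0.2727, 0.4545).
The basis stays optimal until mugs reaches 0; allowable increase = 22 hr.

22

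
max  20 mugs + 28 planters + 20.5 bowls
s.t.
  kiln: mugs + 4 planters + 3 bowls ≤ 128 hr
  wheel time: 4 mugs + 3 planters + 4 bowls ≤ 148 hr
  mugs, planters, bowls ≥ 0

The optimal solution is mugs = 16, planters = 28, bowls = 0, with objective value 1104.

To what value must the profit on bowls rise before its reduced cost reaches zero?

Both kiln and wheel time are binding at x*.
The binding rows give the dual system: 1·y_kiln + 4·y_wheel time = 20 and 4·y_kiln + 3·y_wheel time = 28.
Solving: y_kiln = 4, y_wheel time = 4.
bowls enters the basis when its profit ≥ yᵀa₃ = 4·3 + 4·4 = 28.

28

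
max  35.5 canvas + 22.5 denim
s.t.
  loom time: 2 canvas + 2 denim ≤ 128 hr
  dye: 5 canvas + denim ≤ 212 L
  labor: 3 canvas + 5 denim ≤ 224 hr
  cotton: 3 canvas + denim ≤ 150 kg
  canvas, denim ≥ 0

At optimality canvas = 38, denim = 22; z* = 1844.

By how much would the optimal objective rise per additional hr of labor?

Binding: dye and labor. Non-binding: loom time (8 unused), cotton (14 unused).
By complementary slackness, y = 0 for the non-binding constraints.
The binding rows give the dual system: 5·y_dye + 3·y_labor = 35.5 and 1·y_dye + 5·y_labor = 22.5.
→ y_dye = 5 and y_labor = 3.5.
Shadow price of labor = 3.5.

3.5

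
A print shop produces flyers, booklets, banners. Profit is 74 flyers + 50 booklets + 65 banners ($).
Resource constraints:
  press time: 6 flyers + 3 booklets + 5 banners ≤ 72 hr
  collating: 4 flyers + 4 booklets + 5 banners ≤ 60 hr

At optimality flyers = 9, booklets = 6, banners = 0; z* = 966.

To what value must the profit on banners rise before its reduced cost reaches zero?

72.5

Check each constraint at x*: press time 72/72 (tight); collating 60/60 (tight).
From A_Bᵀ y = c: 6·y_press time + 4·y_collating = 74; 3·y_press time + 4·y_collating = 50.
This yields shadow prices y_press time = 8, y_collating = 6.5.
banners enters the basis when its profit ≥ yᵀa₃ = 8·5 + 6.5·5 = 72.5.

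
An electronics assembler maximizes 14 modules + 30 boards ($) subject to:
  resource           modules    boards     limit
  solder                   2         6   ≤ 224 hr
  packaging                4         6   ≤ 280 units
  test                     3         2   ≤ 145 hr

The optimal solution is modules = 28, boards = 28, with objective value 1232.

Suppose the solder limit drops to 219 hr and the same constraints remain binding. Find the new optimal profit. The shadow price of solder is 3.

1217

Δb = -5, so new z* = 1232 + (3)·(-5) = 1232 − 15 = 1217.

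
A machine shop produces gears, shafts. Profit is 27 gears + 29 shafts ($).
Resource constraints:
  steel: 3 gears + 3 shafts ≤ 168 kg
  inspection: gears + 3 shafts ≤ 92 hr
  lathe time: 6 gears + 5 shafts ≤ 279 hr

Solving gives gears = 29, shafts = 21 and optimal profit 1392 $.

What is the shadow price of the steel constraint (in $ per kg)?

0

At the optimum: steel uses 150 of 168 (slack = 18); inspection uses 92 of 92 (binding); lathe time uses 279 of 279 (binding).
By complementary slackness, y = 0 for the non-binding constraint.
The binding rows give the dual system: 1·y_inspection + 6·y_lathe time = 27 and 3·y_inspection + 5·y_lathe time = 29.
Solving: y_inspection = 3, y_lathe time = 4.
Shadow price of steel = 0.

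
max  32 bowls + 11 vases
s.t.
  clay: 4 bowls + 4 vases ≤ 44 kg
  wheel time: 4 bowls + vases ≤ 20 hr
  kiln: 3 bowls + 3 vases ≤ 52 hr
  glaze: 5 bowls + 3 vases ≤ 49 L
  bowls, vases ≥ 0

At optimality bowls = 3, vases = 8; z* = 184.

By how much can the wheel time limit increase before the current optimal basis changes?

Binding constraints: clay, wheel time. The basis is B = [[4,4],[4,1]] with det -12.
Per unit increase in wheel time, x* moves by d = (0.3333, -0.3333).
The basis stays optimal until glaze becomes binding; allowable increase = 15 hr.

15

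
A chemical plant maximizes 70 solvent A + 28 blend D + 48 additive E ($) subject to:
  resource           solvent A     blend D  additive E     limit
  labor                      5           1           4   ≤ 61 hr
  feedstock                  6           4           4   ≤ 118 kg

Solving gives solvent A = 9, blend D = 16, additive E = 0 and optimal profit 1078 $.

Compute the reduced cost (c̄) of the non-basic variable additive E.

-4

Both labor and feedstock are binding at x*.
The binding rows give the dual system: 5·y_labor + 6·y_feedstock = 70 and 1·y_labor + 4·y_feedstock = 28.
→ y_labor = 8 and y_feedstock = 5.
Reduced cost of additive E: c₃ − yᵀa₃ = 48 − (8·4 + 5·4) = 48 − 52 = -4.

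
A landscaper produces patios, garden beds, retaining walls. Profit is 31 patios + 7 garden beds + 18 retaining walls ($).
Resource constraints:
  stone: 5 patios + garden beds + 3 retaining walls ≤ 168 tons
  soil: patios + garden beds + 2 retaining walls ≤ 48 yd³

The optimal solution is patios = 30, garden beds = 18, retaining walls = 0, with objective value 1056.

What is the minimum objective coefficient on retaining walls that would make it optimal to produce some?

At the optimum: stone uses 168 of 168 (binding); soil uses 48 of 48 (binding).
From A_Bᵀ y = c: 5·y_stone + 1·y_soil = 31; 1·y_stone + 1·y_soil = 7.
This yields shadow prices y_stone = 6, y_soil = 1.
retaining walls enters the basis when its profit ≥ yᵀa₃ = 6·3 + 1·2 = 20.

20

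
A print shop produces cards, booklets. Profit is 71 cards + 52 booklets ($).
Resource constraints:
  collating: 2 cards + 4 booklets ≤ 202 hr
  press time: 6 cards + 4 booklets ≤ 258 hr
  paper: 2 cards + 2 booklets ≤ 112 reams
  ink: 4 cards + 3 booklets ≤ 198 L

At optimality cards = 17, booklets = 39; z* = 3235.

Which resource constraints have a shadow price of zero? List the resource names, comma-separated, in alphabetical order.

collating: 190/202 (slack 12)
press time: 258/258 (binding)
paper: 112/112 (binding)
ink: 185/198 (slack 13)
By complementary slackness, a constraint with positive slack has shadow price 0 → collating, ink.

collating, ink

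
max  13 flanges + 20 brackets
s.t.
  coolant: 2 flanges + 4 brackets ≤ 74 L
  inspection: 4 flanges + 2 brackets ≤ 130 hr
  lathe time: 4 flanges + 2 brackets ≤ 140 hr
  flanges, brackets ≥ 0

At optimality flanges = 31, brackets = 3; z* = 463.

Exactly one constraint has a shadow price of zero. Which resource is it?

coolant: 74/74 (binding)
inspection: 130/130 (binding)
lathe time: 130/140 (slack 10)
By complementary slackness, a constraint with positive slack has shadow price 0 → lathe time.

lathe time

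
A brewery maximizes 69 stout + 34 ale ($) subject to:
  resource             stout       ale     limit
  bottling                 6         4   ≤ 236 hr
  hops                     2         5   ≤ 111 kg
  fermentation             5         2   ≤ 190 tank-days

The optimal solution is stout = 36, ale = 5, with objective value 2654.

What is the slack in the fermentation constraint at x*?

fermentation used = 5·36 + 2·5 = 190; slack = 190 − 190 = 0.

0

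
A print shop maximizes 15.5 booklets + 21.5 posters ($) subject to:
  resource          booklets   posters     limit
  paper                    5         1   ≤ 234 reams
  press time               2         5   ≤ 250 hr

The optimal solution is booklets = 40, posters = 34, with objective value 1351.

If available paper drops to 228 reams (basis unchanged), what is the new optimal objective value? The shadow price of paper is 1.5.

1342

Δb = -6, so new z* = 1351 + (1.5)·(-6) = 1351 − 9 = 1342.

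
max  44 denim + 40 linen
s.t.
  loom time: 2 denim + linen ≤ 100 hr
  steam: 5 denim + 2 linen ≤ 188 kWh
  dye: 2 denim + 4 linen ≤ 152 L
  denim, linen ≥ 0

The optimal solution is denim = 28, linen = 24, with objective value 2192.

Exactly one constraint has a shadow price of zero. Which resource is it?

loom time: 80/100 (slack 20)
steam: 188/188 (binding)
dye: 152/152 (binding)
By complementary slackness, a constraint with positive slack has shadow price 0 → loom time.

loom time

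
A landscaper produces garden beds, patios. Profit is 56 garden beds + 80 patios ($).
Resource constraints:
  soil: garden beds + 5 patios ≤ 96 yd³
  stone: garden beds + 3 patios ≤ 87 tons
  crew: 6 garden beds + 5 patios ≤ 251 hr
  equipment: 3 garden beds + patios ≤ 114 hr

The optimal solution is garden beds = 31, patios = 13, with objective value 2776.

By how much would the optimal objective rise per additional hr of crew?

8

Check each constraint at x*: soil 96/96 (tight); stone 70/87 (slack 17); crew 251/251 (tight); equipment 106/114 (slack 8).
Slack constraints have shadow price 0 (complementary slackness).
Dual feasibility on the basic columns requires 1·y_soil + 6·y_crew = 56, 5·y_soil + 5·y_crew = 80.
Solving: y_soil = 8, y_crew = 8.
Shadow price of crew = 8.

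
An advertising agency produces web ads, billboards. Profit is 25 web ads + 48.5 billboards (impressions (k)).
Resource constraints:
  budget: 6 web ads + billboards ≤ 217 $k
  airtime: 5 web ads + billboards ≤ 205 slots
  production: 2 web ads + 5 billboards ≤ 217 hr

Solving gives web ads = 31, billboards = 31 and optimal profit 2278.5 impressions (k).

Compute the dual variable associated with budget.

Binding: budget and production. Non-binding: airtime (19 unused).
Slack constraints have shadow price 0 (complementary slackness).
Dual feasibility on the basic columns requires 6·y_budget + 2·y_production = 25, 1·y_budget + 5·y_production = 48.5.
→ y_budget = 1 and y_production = 9.5.
Shadow price of budget = 1.

1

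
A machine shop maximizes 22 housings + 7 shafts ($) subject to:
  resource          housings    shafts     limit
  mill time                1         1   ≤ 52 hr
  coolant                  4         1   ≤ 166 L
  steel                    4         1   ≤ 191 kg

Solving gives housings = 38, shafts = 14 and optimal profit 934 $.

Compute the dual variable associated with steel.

Binding: mill time and coolant. Non-binding: steel (25 unused).
Slack constraints have shadow price 0 (complementary slackness).
The binding rows give the dual system: 1·y_mill time + 4·y_coolant = 22 and 1·y_mill time + 1·y_coolant = 7.
Solving: y_mill time = 2, y_coolant = 5.
Shadow price of steel = 0.

0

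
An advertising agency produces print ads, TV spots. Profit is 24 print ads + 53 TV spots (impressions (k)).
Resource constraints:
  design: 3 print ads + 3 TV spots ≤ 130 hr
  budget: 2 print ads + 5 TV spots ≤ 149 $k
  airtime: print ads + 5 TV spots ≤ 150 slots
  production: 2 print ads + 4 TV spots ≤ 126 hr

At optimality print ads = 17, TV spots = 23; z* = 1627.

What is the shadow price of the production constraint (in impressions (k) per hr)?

7

Check each constraint at x*: design 120/130 (slack 10); budget 149/149 (tight); airtime 132/150 (slack 18); production 126/126 (tight).
Slack constraints have shadow price 0 (complementary slackness).
Dual feasibility on the basic columns requires 2·y_budget + 2·y_production = 24, 5·y_budget + 4·y_production = 53.
→ y_budget = 5 and y_production = 7.
Shadow price of production = 7.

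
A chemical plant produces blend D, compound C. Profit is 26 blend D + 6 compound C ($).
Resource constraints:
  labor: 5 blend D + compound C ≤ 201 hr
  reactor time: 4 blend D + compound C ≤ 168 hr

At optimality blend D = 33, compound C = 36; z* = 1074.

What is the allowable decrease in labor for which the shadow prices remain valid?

33

Binding constraints: labor, reactor time. The basis is B = [[5,1],[4,1]] with det 1.
Per unit decrease in labor, x* moves by d = (-1, 4).
The basis stays optimal until blend D reaches 0; allowable decrease = 33 hr.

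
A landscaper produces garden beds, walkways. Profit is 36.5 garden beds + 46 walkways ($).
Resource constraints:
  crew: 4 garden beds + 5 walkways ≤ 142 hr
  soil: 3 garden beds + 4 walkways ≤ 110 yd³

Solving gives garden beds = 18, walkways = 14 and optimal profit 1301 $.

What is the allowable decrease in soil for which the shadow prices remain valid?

Binding constraints: crew, soil. The basis is B = [[4,5],[3,4]] with det 1.
Per unit decrease in soil, x* moves by d = (5, -4).
The basis stays optimal until walkways reaches 0; allowable decrease = 3.5 yd³.

3.5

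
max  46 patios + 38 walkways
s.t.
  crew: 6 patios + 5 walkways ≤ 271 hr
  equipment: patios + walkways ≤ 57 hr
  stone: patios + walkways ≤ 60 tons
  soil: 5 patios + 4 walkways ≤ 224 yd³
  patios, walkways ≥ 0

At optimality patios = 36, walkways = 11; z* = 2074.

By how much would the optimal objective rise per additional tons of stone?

Binding: crew and soil. Non-binding: equipment (10 unused), stone (13 unused).
By complementary slackness, y = 0 for the non-binding constraints.
Dual feasibility on the basic columns requires 6·y_crew + 5·y_soil = 46, 5·y_crew + 4·y_soil = 38.
→ y_crew = 6 and y_soil = 2.
Shadow price of stone = 0.

0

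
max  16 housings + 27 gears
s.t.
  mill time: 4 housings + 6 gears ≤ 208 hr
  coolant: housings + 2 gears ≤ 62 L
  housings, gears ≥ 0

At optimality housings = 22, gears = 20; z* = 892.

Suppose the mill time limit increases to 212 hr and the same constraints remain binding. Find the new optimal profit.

Check each constraint at x*: mill time 208/208 (tight); coolant 62/62 (tight).
From A_Bᵀ y = c: 4·y_mill time + 1·y_coolant = 16; 6·y_mill time + 2·y_coolant = 27.
→ y_mill time = 2.5 and y_coolant = 6.
Δz = y_mill time·Δb = 2.5 × (4) = 10, so new z* = 892 + 10 = 902.

902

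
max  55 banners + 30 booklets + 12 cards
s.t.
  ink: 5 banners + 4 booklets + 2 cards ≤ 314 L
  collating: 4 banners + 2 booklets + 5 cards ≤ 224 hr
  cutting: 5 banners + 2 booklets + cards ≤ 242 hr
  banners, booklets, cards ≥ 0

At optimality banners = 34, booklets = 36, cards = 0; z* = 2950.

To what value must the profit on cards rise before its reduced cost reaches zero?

Check each constraint at x*: ink 314/314 (tight); collating 208/224 (slack 16); cutting 242/242 (tight).
By complementary slackness, y = 0 for the non-binding constraint.
From A_Bᵀ y = c: 5·y_ink + 5·y_cutting = 55; 4·y_ink + 2·y_cutting = 30.
Solving: y_ink = 4, y_cutting = 7.
cards enters the basis when its profit ≥ yᵀa₃ = 4·2 + 7·1 = 15.

15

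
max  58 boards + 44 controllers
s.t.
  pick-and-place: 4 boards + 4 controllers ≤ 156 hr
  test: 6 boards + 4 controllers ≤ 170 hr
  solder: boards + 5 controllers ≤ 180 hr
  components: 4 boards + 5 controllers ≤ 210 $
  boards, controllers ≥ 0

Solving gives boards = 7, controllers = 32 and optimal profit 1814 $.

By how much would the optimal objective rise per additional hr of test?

At the optimum: pick-and-place uses 156 of 156 (binding); test uses 170 of 170 (binding); solder uses 167 of 180 (slack = 13); components uses 188 of 210 (slack = 22).
By complementary slackness, y = 0 for the non-binding constraints.
Dual feasibility on the basic columns requires 4·y_pick-and-place + 6·y_test = 58, 4·y_pick-and-place + 4·y_test = 44.
→ y_pick-and-place = 4 and y_test = 7.
Shadow price of test = 7.

7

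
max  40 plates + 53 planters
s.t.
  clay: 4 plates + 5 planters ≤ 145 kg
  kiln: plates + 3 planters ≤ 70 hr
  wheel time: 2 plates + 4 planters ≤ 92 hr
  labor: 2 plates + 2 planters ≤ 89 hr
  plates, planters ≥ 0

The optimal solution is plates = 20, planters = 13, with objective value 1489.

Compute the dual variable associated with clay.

Binding: clay and wheel time. Non-binding: kiln (11 unused), labor (23 unused).
By complementary slackness, y = 0 for the non-binding constraints.
From A_Bᵀ y = c: 4·y_clay + 2·y_wheel time = 40; 5·y_clay + 4·y_wheel time = 53.
→ y_clay = 9 and y_wheel time = 2.
Shadow price of clay = 9.

9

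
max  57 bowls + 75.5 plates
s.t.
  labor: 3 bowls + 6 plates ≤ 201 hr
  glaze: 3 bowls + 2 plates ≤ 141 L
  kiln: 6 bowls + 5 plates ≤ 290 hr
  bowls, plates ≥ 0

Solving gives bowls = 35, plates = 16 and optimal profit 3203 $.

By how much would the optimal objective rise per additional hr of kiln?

Check each constraint at x*: labor 201/201 (tight); glaze 137/141 (slack 4); kiln 290/290 (tight).
Slack constraints have shadow price 0 (complementary slackness).
The binding rows give the dual system: 3·y_labor + 6·y_kiln = 57 and 6·y_labor + 5·y_kiln = 75.5.
Solving: y_labor = 8, y_kiln = 5.5.
Shadow price of kiln = 5.5.

5.5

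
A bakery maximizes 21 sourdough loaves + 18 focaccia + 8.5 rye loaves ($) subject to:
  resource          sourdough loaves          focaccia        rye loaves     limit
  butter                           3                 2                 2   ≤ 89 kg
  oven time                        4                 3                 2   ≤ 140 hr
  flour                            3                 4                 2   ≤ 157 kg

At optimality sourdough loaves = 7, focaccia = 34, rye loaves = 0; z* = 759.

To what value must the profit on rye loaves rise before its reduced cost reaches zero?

14

Binding: butter and flour. Non-binding: oven time (10 unused).
Slack constraints have shadow price 0 (complementary slackness).
Dual feasibility on the basic columns requires 3·y_butter + 3·y_flour = 21, 2·y_butter + 4·y_flour = 18.
→ y_butter = 5 and y_flour = 2.
rye loaves enters the basis when its profit ≥ yᵀa₃ = 5·2 + 2·2 = 14.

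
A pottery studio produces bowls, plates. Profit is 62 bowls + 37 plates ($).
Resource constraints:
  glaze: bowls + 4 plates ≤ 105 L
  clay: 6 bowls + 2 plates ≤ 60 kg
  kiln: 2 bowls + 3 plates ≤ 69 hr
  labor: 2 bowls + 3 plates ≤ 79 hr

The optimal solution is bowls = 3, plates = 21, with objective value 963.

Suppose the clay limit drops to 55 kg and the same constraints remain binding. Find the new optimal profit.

Binding: clay and kiln. Non-binding: glaze (18 unused), labor (10 unused).
By complementary slackness, y = 0 for the non-binding constraints.
Dual feasibility on the basic columns requires 6·y_clay + 2·y_kiln = 62, 2·y_clay + 3·y_kiln = 37.
Solving: y_clay = 8, y_kiln = 7.
Δz = y_clay·Δb = 8 × (-5) = -40, so new z* = 963 − 40 = 923.

923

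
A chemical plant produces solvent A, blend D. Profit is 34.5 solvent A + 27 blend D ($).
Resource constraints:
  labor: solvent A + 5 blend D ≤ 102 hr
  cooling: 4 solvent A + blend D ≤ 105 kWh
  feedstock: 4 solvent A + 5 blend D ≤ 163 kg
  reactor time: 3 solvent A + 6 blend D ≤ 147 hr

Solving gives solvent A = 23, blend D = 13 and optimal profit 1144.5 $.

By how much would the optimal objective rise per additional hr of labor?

Binding: cooling and reactor time. Non-binding: labor (14 unused), feedstock (6 unused).
By complementary slackness, y = 0 for the non-binding constraints.
From A_Bᵀ y = c: 4·y_cooling + 3·y_reactor time = 34.5; 1·y_cooling + 6·y_reactor time = 27.
→ y_cooling = 6 and y_reactor time = 3.5.
Shadow price of labor = 0.

0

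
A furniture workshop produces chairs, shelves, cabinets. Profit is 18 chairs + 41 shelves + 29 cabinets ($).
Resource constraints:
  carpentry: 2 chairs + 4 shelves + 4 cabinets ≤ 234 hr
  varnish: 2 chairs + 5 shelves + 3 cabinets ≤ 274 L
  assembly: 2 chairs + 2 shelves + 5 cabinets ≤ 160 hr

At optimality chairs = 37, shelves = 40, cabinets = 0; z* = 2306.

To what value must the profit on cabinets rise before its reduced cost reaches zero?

31

At the optimum: carpentry uses 234 of 234 (binding); varnish uses 274 of 274 (binding); assembly uses 154 of 160 (slack = 6).
Since assembly is not tight, its dual is 0.
From A_Bᵀ y = c: 2·y_carpentry + 2·y_varnish = 18; 4·y_carpentry + 5·y_varnish = 41.
→ y_carpentry = 4 and y_varnish = 5.
cabinets enters the basis when its profit ≥ yᵀa₃ = 4·4 + 5·3 = 31.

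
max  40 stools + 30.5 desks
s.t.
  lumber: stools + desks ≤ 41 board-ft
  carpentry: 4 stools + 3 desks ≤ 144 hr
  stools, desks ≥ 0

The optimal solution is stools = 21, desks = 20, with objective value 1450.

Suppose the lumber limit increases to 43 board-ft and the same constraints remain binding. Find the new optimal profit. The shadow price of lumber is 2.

1454

Δb = 2, so new z* = 1450 + (2)·(2) = 1450 + 4 = 1454.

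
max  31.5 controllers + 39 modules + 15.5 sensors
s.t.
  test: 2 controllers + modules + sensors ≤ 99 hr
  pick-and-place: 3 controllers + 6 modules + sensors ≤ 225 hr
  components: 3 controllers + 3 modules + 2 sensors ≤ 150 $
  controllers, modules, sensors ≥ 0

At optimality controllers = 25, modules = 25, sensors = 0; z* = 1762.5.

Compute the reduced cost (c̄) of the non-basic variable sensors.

Check each constraint at x*: test 75/99 (slack 24); pick-and-place 225/225 (tight); components 150/150 (tight).
By complementary slackness, y = 0 for the non-binding constraint.
From A_Bᵀ y = c: 3·y_pick-and-place + 3·y_components = 31.5; 6·y_pick-and-place + 3·y_components = 39.
This yields shadow prices y_pick-and-place = 2.5, y_components = 8.
Reduced cost of sensors: c₃ − yᵀa₃ = 15.5 − (2.5·1 + 8·2) = 15.5 − 18.5 = -3.

-3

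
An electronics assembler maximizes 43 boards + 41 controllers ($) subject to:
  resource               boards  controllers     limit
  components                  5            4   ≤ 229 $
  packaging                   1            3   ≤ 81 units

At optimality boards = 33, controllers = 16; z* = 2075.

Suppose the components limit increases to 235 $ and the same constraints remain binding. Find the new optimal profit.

2123

At the optimum: components uses 229 of 229 (binding); packaging uses 81 of 81 (binding).
Dual feasibility on the basic columns requires 5·y_components + 1·y_packaging = 43, 4·y_components + 3·y_packaging = 41.
Solving: y_components = 8, y_packaging = 3.
Δz = y_components·Δb = 8 × (6) = 48, so new z* = 2075 + 48 = 2123.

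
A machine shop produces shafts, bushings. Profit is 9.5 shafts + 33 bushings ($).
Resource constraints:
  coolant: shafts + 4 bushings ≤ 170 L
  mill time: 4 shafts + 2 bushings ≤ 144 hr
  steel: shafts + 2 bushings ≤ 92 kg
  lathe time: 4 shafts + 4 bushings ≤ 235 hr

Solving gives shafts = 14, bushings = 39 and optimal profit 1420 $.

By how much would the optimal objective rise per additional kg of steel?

2.5

At the optimum: coolant uses 170 of 170 (binding); mill time uses 134 of 144 (slack = 10); steel uses 92 of 92 (binding); lathe time uses 212 of 235 (slack = 23).
Slack constraints have shadow price 0 (complementary slackness).
The binding rows give the dual system: 1·y_coolant + 1·y_steel = 9.5 and 4·y_coolant + 2·y_steel = 33.
Solving: y_coolant = 7, y_steel = 2.5.
Shadow price of steel = 2.5.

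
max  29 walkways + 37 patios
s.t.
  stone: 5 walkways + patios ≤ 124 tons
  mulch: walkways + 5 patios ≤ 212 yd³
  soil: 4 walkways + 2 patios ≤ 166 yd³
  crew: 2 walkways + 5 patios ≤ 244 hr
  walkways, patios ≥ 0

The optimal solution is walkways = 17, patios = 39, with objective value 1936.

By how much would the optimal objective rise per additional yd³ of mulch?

6.5

Check each constraint at x*: stone 124/124 (tight); mulch 212/212 (tight); soil 146/166 (slack 20); crew 229/244 (slack 15).
Since soil, crew are not tight, their duals are 0.
From A_Bᵀ y = c: 5·y_stone + 1·y_mulch = 29; 1·y_stone + 5·y_mulch = 37.
Solving: y_stone = 4.5, y_mulch = 6.5.
Shadow price of mulch = 6.5.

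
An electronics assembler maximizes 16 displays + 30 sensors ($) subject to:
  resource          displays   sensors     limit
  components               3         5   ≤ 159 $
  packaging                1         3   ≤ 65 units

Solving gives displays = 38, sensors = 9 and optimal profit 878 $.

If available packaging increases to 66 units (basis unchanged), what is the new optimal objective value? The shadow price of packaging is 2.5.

880.5

Δb = 1, so new z* = 878 + (2.5)·(1) = 878 + 2.5 = 880.5.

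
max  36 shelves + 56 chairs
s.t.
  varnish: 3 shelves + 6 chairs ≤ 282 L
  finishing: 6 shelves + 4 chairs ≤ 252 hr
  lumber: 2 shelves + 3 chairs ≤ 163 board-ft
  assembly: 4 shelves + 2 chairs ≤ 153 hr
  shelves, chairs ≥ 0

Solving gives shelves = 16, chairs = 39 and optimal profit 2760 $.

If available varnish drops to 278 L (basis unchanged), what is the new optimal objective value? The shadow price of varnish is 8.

2728

Δb = -4, so new z* = 2760 + (8)·(-4) = 2760 − 32 = 2728.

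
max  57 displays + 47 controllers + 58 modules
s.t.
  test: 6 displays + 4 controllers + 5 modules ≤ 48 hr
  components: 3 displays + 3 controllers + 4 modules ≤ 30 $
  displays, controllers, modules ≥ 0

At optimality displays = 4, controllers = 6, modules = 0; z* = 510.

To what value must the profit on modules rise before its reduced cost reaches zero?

61

Both test and components are binding at x*.
The binding rows give the dual system: 6·y_test + 3·y_components = 57 and 4·y_test + 3·y_components = 47.
Solving: y_test = 5, y_components = 9.
modules enters the basis when its profit ≥ yᵀa₃ = 5·5 + 9·4 = 61.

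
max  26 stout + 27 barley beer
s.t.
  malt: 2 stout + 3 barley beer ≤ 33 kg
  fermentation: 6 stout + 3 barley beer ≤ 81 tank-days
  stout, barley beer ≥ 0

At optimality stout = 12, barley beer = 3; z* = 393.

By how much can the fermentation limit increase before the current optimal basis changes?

Binding constraints: malt, fermentation. The basis is B = [[2,3],[6,3]] with det -12.
Per unit increase in fermentation, x* moves by d = (0.25, -0.1667).
The basis stays optimal until barley beer reaches 0; allowable increase = 18 tank-days.

18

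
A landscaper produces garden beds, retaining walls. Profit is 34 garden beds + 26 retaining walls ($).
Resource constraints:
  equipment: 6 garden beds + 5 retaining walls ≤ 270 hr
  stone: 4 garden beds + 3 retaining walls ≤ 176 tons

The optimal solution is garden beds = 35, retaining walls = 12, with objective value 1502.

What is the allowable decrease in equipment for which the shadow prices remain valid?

Binding constraints: equipment, stone. The basis is B = [[6,5],[4,3]] with det -2.
Per unit decrease in equipment, x* moves by d = (1.5, -2).
The basis stays optimal until retaining walls reaches 0; allowable decrease = 6 hr.

6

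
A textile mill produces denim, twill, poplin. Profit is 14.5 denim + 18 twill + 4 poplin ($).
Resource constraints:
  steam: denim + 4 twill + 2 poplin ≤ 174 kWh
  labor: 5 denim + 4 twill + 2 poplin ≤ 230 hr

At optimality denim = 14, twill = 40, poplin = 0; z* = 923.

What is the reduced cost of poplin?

-5

Check each constraint at x*: steam 174/174 (tight); labor 230/230 (tight).
The binding rows give the dual system: 1·y_steam + 5·y_labor = 14.5 and 4·y_steam + 4·y_labor = 18.
This yields shadow prices y_steam = 2, y_labor = 2.5.
Reduced cost of poplin: c₃ − yᵀa₃ = 4 − (2·2 + 2.5·2) = 4 − 9 = -5.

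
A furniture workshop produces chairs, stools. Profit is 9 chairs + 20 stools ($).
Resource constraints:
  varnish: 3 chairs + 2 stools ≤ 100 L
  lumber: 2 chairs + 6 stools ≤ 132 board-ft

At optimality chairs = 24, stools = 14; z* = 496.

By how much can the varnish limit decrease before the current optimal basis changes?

56

Binding constraints: varnish, lumber. The basis is B = [[3,2],[2,6]] with det 14.
Per unit decrease in varnish, x* moves by d = (-0.4286, 0.1429).
The basis stays optimal until chairs reaches 0; allowable decrease = 56 L.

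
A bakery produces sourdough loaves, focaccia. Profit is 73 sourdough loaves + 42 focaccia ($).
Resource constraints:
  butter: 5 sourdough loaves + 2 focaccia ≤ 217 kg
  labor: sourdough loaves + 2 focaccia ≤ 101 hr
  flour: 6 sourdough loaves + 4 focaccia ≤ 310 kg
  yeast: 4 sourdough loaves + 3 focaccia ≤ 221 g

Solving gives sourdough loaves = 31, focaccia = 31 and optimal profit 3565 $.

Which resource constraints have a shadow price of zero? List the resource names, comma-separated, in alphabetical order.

butter: 217/217 (binding)
labor: 93/101 (slack 8)
flour: 310/310 (binding)
yeast: 217/221 (slack 4)
By complementary slackness, a constraint with positive slack has shadow price 0 → labor, yeast.

labor, yeast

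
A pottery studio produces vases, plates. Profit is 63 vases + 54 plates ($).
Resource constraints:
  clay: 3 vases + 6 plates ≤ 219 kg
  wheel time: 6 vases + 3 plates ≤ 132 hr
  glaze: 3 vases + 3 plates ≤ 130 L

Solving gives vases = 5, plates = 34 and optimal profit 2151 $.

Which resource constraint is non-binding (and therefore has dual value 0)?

clay: 219/219 (binding)
wheel time: 132/132 (binding)
glaze: 117/130 (slack 13)
By complementary slackness, a constraint with positive slack has shadow price 0 → glaze.

glaze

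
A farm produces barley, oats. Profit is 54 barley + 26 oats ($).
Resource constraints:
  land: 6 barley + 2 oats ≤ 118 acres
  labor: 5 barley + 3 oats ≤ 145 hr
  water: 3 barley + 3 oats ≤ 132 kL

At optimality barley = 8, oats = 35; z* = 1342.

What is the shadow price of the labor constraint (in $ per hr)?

6

Binding: land and labor. Non-binding: water (3 unused).
Since water is not tight, its dual is 0.
Dual feasibility on the basic columns requires 6·y_land + 5·y_labor = 54, 2·y_land + 3·y_labor = 26.
This yields shadow prices y_land = 4, y_labor = 6.
Shadow price of labor = 6.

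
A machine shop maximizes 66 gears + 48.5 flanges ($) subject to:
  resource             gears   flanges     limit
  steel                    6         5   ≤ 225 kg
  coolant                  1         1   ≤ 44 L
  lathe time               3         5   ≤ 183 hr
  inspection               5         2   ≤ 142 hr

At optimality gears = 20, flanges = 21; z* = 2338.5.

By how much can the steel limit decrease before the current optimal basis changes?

54.6

Binding constraints: steel, inspection. The basis is B = [[6,5],[5,2]] with det -13.
Per unit decrease in steel, x* moves by d = (0.1538, -0.3846).
The basis stays optimal until flanges reaches 0; allowable decrease = 54.6 kg.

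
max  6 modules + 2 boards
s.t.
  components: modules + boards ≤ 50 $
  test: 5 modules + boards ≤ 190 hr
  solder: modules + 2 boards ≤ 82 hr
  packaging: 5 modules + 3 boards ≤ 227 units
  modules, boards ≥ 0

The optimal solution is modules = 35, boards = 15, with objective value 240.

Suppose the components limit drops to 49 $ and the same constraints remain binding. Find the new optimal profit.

239

At the optimum: components uses 50 of 50 (binding); test uses 190 of 190 (binding); solder uses 65 of 82 (slack = 17); packaging uses 220 of 227 (slack = 7).
By complementary slackness, y = 0 for the non-binding constraints.
The binding rows give the dual system: 1·y_components + 5·y_test = 6 and 1·y_components + 1·y_test = 2.
→ y_components = 1 and y_test = 1.
Δz = y_components·Δb = 1 × (-1) = -1, so new z* = 240 − 1 = 239.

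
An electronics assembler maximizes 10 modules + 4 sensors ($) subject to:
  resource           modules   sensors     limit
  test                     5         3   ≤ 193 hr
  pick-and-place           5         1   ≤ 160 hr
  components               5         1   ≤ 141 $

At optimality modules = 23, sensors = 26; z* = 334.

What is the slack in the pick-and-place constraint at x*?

19

pick-and-place used = 5·23 + 1·26 = 141; slack = 160 − 141 = 19.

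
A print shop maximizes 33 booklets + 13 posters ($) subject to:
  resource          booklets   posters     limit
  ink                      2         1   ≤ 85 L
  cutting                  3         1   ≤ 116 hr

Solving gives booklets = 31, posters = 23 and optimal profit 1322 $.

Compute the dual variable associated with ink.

6

Both ink and cutting are binding at x*.
The binding rows give the dual system: 2·y_ink + 3·y_cutting = 33 and 1·y_ink + 1·y_cutting = 13.
→ y_ink = 6 and y_cutting = 7.
Shadow price of ink = 6.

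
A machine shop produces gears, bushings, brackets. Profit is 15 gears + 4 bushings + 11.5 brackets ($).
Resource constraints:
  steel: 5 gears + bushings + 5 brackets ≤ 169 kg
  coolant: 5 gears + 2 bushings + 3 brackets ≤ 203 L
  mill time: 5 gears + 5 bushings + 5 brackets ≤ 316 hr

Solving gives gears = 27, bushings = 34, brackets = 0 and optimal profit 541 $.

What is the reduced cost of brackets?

Binding: steel and coolant. Non-binding: mill time (11 unused).
Slack constraints have shadow price 0 (complementary slackness).
The binding rows give the dual system: 5·y_steel + 5·y_coolant = 15 and 1·y_steel + 2·y_coolant = 4.
This yields shadow prices y_steel = 2, y_coolant = 1.
Reduced cost of brackets: c₃ − yᵀa₃ = 11.5 − (2·5 + 1·3) = 11.5 − 13 = -1.5.

-1.5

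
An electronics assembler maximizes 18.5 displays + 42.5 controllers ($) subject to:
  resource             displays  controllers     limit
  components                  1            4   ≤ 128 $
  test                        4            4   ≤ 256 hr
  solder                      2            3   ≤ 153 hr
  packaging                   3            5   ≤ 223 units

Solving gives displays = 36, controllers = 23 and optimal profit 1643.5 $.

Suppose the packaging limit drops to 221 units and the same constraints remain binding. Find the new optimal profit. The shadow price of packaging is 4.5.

Δb = -2, so new z* = 1643.5 + (4.5)·(-2) = 1643.5 − 9 = 1634.5.

1634.5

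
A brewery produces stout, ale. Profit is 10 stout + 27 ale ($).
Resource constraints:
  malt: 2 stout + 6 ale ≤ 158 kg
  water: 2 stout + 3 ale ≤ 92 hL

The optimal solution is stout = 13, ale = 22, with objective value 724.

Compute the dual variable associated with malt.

4

Both malt and water are binding at x*.
The binding rows give the dual system: 2·y_malt + 2·y_water = 10 and 6·y_malt + 3·y_water = 27.
→ y_malt = 4 and y_water = 1.
Shadow price of malt = 4.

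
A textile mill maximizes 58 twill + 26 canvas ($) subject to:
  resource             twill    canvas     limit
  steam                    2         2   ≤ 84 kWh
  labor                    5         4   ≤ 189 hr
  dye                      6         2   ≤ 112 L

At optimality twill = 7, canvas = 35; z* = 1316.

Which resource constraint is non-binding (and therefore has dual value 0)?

labor

steam: 84/84 (binding)
labor: 175/189 (slack 14)
dye: 112/112 (binding)
By complementary slackness, a constraint with positive slack has shadow price 0 → labor.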